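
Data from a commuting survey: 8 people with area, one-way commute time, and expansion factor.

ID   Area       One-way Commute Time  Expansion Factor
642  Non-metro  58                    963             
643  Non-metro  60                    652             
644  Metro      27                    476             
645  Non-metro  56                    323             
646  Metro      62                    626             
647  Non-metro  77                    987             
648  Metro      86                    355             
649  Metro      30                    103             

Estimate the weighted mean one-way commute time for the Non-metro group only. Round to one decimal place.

64.6

Non-metro rows: 642, 643, 645, 647
Weighted sum = 58×963 + 60×652 + 56×323 + 77×987
  = 55854 + 39120 + 18088 + 75999 = 189061
Sum of weights = 963 + 652 + 323 + 987 = 2925
Weighted mean = 189061 / 2925 = 64.636239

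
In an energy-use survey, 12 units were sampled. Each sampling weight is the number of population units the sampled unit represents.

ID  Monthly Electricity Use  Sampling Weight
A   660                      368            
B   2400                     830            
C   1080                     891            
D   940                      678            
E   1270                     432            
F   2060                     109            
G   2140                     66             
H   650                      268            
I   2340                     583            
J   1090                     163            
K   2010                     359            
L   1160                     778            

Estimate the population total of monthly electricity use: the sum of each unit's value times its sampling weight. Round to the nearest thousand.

8089000

Weighted total = 660×368 + 2400×830 + 1080×891 + 940×678 + 1270×432 + 2060×109 + 2140×66 + 650×268 + 2340×583 + 1090×163 + 2010×359 + 1160×778
  = 8089060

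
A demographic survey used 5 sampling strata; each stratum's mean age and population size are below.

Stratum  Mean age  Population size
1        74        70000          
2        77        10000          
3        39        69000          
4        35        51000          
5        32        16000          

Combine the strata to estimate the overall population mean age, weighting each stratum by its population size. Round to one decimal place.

50.6

Σ Nₕ·x̄ₕ = 10938000
Σ Nₕ = 70000 + 10000 + 69000 + 51000 + 16000 = 216000
Overall mean = 10938000 / 216000 = 50.638889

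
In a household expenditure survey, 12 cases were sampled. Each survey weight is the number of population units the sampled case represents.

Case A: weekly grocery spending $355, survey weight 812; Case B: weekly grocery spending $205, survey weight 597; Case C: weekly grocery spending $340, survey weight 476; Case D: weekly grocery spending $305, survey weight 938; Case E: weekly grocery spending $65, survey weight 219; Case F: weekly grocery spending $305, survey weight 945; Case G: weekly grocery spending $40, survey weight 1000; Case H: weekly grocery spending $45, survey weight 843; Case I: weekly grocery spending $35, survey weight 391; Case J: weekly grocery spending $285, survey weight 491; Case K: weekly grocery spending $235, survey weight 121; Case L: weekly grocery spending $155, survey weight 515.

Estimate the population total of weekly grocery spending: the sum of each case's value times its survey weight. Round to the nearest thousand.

Weighted total = 355×812 + 205×597 + 340×476 + 305×938 + 65×219 + 305×945 + 40×1000 + 45×843 + 35×391 + 285×491 + 235×121 + 155×515
  = 288260 + 122385 + 161840 + 286090 + 14235 + 288225 + 40000 + 37935 + 13685 + 139935 + 28435 + 79825 = 1500850

1501000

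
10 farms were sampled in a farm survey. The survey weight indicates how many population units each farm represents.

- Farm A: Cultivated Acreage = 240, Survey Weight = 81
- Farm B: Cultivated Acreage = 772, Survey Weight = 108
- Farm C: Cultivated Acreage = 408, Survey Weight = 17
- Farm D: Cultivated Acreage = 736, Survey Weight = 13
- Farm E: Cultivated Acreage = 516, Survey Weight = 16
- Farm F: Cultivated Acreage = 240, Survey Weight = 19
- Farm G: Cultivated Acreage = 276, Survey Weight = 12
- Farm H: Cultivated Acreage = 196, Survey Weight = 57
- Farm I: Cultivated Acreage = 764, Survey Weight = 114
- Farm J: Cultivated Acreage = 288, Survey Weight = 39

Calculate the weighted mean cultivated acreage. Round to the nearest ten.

510

Weighted sum = 240×81 + 772×108 + 408×17 + 736×13 + 516×16 + 240×19 + 276×12 + 196×57 + 764×114 + 288×39
  = 244948
Sum of weights = 476
Weighted mean = 244948 / 476 = 514.59664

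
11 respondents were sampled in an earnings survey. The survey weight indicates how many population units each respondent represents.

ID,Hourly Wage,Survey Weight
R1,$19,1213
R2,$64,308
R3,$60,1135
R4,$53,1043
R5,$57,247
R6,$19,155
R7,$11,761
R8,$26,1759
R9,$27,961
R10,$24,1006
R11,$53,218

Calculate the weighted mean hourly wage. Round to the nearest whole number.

Weighted sum = 19×1213 + 64×308 + 60×1135 + 53×1043 + 57×247 + 19×155 + 11×761 + 26×1759 + 27×961 + 24×1006 + 53×218
  = 23047 + 19712 + 68100 + 55279 + 14079 + 2945 + 8371 + 45734 + 25947 + 24144 + 11554 = 298912
Sum of weights = 1213 + 308 + 1135 + 1043 + 247 + 155 + 761 + 1759 + 961 + 1006 + 218 = 8806
Weighted mean = 298912 / 8806 = 33.944129

34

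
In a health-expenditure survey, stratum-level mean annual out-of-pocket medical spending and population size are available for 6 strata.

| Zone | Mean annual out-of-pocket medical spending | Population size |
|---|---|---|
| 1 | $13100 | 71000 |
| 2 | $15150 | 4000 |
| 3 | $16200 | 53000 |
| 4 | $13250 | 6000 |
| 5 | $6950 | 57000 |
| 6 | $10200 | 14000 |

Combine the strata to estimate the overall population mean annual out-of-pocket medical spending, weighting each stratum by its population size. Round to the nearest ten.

Σ Nₕ·x̄ₕ = 2467750000
Σ Nₕ = 71000 + 4000 + 53000 + 6000 + 57000 + 14000 = 205000
Overall mean = 2467750000 / 205000 = 12037.805

12040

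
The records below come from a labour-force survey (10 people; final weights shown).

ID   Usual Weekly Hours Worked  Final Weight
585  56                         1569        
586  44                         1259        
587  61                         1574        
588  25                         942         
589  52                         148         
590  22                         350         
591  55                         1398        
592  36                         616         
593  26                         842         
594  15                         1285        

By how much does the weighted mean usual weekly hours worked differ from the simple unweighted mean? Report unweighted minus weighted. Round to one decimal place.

-2.7

Unweighted sum = 392
Unweighted mean = 392 / 10 = 39.2
Weighted sum = 56×1569 + 44×1259 + 61×1574 + 25×942 + 52×148 + 22×350 + 55×1398 + 36×616 + 26×842 + 15×1285
  = 87864 + 55396 + 96014 + 23550 + 7696 + 7700 + 76890 + 22176 + 21892 + 19275 = 418453
Sum of weights = 1569 + 1259 + 1574 + 942 + 148 + 350 + 1398 + 616 + 842 + 1285 = 9983
Weighted mean = 418453 / 9983 = 41.916558
Difference (unweighted minus weighted) = -2.7165581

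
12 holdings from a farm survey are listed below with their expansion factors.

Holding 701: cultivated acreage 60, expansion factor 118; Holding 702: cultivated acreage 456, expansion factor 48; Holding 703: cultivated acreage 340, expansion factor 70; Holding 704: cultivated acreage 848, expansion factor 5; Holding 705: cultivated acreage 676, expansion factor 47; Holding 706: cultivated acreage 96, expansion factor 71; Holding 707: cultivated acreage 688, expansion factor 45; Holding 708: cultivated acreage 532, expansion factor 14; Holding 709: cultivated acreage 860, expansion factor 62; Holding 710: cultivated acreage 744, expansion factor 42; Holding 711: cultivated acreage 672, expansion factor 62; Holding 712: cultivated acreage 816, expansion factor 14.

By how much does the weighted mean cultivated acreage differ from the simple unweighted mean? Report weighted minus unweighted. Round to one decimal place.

Unweighted sum = 60 + 456 + 340 + 848 + 676 + 96 + 688 + 532 + 860 + 744 + 672 + 816 = 6788
Unweighted mean = 6788 / 12 = 565.66667
Weighted sum = 60×118 + 456×48 + 340×70 + 848×5 + 676×47 + 96×71 + 688×45 + 532×14 + 860×62 + 744×42 + 672×62 + 816×14
  = 7080 + 21888 + 23800 + 4240 + 31772 + 6816 + 30960 + 7448 + 53320 + 31248 + 41664 + 11424 = 271660
Sum of weights = 118 + 48 + 70 + 5 + 47 + 71 + 45 + 14 + 62 + 42 + 62 + 14 = 598
Weighted mean = 271660 / 598 = 454.28094
Difference (weighted minus unweighted) = -111.38573

-111.4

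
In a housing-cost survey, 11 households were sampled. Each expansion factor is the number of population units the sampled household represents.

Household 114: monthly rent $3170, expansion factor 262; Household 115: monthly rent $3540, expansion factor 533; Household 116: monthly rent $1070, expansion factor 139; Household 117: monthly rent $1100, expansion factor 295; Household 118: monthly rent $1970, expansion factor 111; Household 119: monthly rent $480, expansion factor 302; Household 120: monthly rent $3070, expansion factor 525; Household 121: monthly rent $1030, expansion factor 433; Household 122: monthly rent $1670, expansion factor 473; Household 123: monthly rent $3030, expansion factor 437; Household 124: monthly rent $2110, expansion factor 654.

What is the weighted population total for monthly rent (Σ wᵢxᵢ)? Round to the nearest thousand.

Weighted total = 3170×262 + 3540×533 + 1070×139 + 1100×295 + 1970×111 + 480×302 + 3070×525 + 1030×433 + 1670×473 + 3030×437 + 2110×654
  = 830540 + 1886820 + 148730 + 324500 + 218670 + 144960 + 1611750 + 445990 + 789910 + 1324110 + 1379940 = 9105920

9106000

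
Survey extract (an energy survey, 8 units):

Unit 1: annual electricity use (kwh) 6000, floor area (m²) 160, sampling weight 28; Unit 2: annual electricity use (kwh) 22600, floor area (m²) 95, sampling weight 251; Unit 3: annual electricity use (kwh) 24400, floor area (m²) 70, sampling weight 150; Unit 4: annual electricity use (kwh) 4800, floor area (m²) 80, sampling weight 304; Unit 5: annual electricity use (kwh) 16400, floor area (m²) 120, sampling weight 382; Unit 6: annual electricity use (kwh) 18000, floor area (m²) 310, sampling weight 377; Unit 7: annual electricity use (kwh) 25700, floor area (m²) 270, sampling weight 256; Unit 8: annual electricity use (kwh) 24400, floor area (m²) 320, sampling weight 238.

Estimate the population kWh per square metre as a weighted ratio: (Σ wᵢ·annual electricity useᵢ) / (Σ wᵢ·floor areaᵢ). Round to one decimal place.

98.1

Σ wᵢ·y = 6000×28 + 22600×251 + 24400×150 + 4800×304 + 16400×382 + 18000×377 + 25700×256 + 24400×238
  = 168000 + 5672600 + 3660000 + 1459200 + 6264800 + 6786000 + 6579200 + 5807200 = 36397000
Σ wᵢ·x = 371135
Ratio = 36397000 / 371135 = 98.069436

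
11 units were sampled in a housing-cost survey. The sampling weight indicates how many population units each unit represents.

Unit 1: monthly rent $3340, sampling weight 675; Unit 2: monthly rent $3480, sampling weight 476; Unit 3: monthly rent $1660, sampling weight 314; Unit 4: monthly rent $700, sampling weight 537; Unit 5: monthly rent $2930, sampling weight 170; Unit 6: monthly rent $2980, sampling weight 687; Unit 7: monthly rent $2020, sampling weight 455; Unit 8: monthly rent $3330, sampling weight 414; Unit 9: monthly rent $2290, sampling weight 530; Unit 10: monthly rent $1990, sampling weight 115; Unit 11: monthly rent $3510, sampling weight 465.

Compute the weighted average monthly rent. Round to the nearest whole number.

Weighted sum = 3340×675 + 3480×476 + 1660×314 + 700×537 + 2930×170 + 2980×687 + 2020×455 + 3330×414 + 2290×530 + 1990×115 + 3510×465
  = 2254500 + 1656480 + 521240 + 375900 + 498100 + 2047260 + 919100 + 1378620 + 1213700 + 228850 + 1632150 = 12725900
Sum of weights = 675 + 476 + 314 + 537 + 170 + 687 + 455 + 414 + 530 + 115 + 465 = 4838
Weighted mean = 12725900 / 4838 = 2630.4051

2630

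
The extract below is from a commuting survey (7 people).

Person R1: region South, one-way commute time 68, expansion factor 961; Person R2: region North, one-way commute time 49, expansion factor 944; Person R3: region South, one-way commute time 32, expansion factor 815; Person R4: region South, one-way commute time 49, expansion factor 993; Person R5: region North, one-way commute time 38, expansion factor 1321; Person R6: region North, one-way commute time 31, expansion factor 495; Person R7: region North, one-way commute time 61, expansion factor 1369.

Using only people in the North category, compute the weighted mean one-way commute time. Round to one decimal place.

47.3

North rows: R2, R5, R6, R7
Weighted sum = 49×944 + 38×1321 + 31×495 + 61×1369
  = 195308
Sum of weights = 4129
Weighted mean = 195308 / 4129 = 47.301526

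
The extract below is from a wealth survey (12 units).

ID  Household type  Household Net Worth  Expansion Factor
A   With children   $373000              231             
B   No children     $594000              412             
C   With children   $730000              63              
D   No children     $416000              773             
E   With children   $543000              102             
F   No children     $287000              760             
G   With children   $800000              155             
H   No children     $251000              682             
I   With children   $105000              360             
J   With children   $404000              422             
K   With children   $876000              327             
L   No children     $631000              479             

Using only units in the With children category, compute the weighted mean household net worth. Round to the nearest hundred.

485700

With children rows: A, C, E, G, I, J, K
Weighted sum = 373000×231 + 730000×63 + 543000×102 + 800000×155 + 105000×360 + 404000×422 + 876000×327
  = 86163000 + 45990000 + 55386000 + 124000000 + 37800000 + 170488000 + 286452000 = 806279000
Sum of weights = 1660
Weighted mean = 806279000 / 1660 = 485710.24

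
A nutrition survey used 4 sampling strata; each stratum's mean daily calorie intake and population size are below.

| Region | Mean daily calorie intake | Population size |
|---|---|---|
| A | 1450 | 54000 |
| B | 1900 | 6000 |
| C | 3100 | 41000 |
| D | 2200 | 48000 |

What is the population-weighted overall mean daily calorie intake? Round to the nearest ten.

Σ Nₕ·x̄ₕ = 1450×54000 + 1900×6000 + 3100×41000 + 2200×48000
  = 78300000 + 11400000 + 127100000 + 105600000 = 322400000
Σ Nₕ = 54000 + 6000 + 41000 + 48000 = 149000
Overall mean = 322400000 / 149000 = 2163.7584

2160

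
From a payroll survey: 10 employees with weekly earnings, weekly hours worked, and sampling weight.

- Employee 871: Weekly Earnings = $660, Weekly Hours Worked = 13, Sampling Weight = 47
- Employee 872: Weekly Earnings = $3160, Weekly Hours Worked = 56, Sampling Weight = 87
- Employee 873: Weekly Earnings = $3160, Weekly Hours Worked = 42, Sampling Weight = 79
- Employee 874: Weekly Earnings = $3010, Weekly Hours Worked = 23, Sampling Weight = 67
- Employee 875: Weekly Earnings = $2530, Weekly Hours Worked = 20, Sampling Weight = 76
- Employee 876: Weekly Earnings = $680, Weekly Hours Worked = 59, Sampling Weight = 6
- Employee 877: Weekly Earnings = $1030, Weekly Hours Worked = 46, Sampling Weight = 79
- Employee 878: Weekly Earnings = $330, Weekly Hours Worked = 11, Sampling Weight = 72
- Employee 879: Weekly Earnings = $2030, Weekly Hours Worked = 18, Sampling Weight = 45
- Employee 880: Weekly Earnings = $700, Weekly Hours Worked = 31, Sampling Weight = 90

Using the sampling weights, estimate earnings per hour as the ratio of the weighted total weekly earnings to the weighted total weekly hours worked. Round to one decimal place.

Σ wᵢ·y = 660×47 + 3160×87 + 3160×79 + 3010×67 + 2530×76 + 680×6 + 1030×79 + 330×72 + 2030×45 + 700×90
  = 31020 + 274920 + 249640 + 201670 + 192280 + 4080 + 81370 + 23760 + 91350 + 63000 = 1213090
Σ wᵢ·x = 13×47 + 56×87 + 42×79 + 23×67 + 20×76 + 59×6 + 46×79 + 11×72 + 18×45 + 31×90
  = 20242
Ratio = 1213090 / 20242 = 59.929355

59.9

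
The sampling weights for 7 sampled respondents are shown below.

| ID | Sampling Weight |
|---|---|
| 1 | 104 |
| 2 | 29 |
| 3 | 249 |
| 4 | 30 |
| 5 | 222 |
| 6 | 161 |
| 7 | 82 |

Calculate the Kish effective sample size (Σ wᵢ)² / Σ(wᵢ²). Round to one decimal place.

Σ wᵢ = 104 + 29 + 249 + 30 + 222 + 161 + 82 = 877
Σ wᵢ² = 10816 + 841 + 62001 + 900 + 49284 + 25921 + 6724 = 156487
n_eff = 877² / 156487 = 769129 / 156487 = 4.9149706

4.9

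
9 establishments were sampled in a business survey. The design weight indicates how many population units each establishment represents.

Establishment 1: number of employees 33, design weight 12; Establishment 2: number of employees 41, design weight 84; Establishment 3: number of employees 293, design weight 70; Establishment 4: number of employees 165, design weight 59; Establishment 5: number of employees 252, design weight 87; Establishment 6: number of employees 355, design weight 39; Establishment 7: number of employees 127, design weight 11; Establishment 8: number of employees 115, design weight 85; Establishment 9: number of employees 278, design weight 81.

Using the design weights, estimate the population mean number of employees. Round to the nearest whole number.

196

Weighted sum = 33×12 + 41×84 + 293×70 + 165×59 + 252×87 + 355×39 + 127×11 + 115×85 + 278×81
  = 396 + 3444 + 20510 + 9735 + 21924 + 13845 + 1397 + 9775 + 22518 = 103544
Sum of weights = 528
Weighted mean = 103544 / 528 = 196.10606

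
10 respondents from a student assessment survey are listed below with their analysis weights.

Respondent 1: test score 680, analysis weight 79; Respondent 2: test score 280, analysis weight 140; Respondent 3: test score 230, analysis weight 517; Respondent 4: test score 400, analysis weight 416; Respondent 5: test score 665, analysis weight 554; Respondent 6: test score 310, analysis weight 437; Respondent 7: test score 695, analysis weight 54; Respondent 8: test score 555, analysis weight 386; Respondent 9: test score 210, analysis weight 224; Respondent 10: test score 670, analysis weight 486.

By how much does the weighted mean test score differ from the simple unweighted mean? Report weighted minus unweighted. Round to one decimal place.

Unweighted sum = 680 + 280 + 230 + 400 + 665 + 310 + 695 + 555 + 210 + 670 = 4695
Unweighted mean = 4695 / 10 = 469.5
Weighted sum = 680×79 + 280×140 + 230×517 + 400×416 + 665×554 + 310×437 + 695×54 + 555×386 + 210×224 + 670×486
  = 53720 + 39200 + 118910 + 166400 + 368410 + 135470 + 37530 + 214230 + 47040 + 325620 = 1506530
Sum of weights = 79 + 140 + 517 + 416 + 554 + 437 + 54 + 386 + 224 + 486 = 3293
Weighted mean = 1506530 / 3293 = 457.49469
Difference (weighted minus unweighted) = -12.005314

-12.0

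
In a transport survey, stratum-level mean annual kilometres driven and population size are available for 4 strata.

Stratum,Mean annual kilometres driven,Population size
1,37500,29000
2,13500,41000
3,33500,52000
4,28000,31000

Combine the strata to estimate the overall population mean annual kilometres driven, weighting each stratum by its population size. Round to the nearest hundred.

27800

Σ Nₕ·x̄ₕ = 37500×29000 + 13500×41000 + 33500×52000 + 28000×31000
  = 1087500000 + 553500000 + 1742000000 + 868000000 = 4251000000
Σ Nₕ = 29000 + 41000 + 52000 + 31000 = 153000
Overall mean = 4251000000 / 153000 = 27784.314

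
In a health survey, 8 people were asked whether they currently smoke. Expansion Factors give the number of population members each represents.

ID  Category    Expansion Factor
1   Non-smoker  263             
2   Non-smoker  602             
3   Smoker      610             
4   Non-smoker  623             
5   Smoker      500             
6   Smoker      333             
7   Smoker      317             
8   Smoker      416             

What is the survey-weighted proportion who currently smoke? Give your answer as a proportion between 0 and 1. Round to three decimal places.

0.594

Sum of weights for 'Smoker' = 610 + 500 + 333 + 317 + 416 = 2176
Total weight = 263 + 602 + 610 + 623 + 500 + 333 + 317 + 416 = 3664
Weighted proportion = 2176 / 3664 = 0.59388646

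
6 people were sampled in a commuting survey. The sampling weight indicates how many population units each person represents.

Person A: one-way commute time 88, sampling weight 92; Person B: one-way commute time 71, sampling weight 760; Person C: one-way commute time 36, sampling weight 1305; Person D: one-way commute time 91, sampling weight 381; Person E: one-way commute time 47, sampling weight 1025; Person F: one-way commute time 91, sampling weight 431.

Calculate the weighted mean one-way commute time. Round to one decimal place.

57.9

Weighted sum = 88×92 + 71×760 + 36×1305 + 91×381 + 47×1025 + 91×431
  = 231103
Sum of weights = 92 + 760 + 1305 + 381 + 1025 + 431 = 3994
Weighted mean = 231103 / 3994 = 57.862544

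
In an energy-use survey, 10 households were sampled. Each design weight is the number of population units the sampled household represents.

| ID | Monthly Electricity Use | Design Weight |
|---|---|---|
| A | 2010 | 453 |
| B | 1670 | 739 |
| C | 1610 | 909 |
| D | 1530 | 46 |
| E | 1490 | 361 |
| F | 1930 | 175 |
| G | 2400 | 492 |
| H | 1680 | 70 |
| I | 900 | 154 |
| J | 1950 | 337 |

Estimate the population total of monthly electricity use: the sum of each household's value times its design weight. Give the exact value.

6648320

Weighted total = 2010×453 + 1670×739 + 1610×909 + 1530×46 + 1490×361 + 1930×175 + 2400×492 + 1680×70 + 900×154 + 1950×337
  = 6648320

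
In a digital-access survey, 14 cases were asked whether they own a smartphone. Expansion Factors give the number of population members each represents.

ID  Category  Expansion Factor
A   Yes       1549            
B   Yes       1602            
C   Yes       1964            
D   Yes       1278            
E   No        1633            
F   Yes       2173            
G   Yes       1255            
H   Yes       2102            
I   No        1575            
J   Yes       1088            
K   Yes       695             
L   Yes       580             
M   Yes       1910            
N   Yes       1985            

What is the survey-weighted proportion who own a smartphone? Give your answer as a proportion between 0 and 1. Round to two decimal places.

0.85

Sum of weights for 'Yes' = 1549 + 1602 + 1964 + 1278 + 2173 + 1255 + 2102 + 1088 + 695 + 580 + 1910 + 1985 = 18181
Total weight = 21389
Weighted proportion = 18181 / 21389 = 0.85001636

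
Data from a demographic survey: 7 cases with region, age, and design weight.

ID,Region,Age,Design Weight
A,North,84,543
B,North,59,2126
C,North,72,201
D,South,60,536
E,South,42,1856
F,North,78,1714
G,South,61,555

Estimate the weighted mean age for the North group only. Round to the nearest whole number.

70

North rows: A, B, C, F
Weighted sum = 84×543 + 59×2126 + 72×201 + 78×1714
  = 45612 + 125434 + 14472 + 133692 = 319210
Sum of weights = 543 + 2126 + 201 + 1714 = 4584
Weighted mean = 319210 / 4584 = 69.635689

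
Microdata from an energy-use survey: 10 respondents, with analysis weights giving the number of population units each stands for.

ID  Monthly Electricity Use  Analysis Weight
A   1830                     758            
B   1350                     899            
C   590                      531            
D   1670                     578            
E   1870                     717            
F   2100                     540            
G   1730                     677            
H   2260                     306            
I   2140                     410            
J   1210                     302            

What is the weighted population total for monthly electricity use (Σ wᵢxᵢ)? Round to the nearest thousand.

9460000

Weighted total = 9459720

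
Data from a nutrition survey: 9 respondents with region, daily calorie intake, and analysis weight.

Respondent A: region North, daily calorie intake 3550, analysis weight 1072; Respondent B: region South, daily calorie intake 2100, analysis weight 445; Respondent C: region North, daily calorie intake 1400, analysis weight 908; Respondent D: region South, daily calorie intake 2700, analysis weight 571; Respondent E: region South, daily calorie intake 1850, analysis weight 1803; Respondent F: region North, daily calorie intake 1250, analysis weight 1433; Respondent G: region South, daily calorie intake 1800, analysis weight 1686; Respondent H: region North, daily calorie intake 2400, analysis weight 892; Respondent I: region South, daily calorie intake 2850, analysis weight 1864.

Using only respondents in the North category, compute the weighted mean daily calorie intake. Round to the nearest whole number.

North rows: A, C, F, H
Weighted sum = 3550×1072 + 1400×908 + 1250×1433 + 2400×892
  = 3805600 + 1271200 + 1791250 + 2140800 = 9008850
Sum of weights = 1072 + 908 + 1433 + 892 = 4305
Weighted mean = 9008850 / 4305 = 2092.6481

2093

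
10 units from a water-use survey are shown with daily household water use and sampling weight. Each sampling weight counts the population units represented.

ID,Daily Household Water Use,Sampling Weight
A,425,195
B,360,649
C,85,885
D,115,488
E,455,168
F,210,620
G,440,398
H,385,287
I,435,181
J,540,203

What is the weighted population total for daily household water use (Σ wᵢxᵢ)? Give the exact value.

1128470

Weighted total = 425×195 + 360×649 + 85×885 + 115×488 + 455×168 + 210×620 + 440×398 + 385×287 + 435×181 + 540×203
  = 82875 + 233640 + 75225 + 56120 + 76440 + 130200 + 175120 + 110495 + 78735 + 109620 = 1128470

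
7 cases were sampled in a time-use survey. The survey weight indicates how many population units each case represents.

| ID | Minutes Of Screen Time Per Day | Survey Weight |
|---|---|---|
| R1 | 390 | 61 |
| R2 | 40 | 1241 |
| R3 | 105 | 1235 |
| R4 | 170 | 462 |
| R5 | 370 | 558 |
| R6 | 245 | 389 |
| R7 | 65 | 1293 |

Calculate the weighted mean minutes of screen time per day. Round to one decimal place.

Weighted sum = 390×61 + 40×1241 + 105×1235 + 170×462 + 370×558 + 245×389 + 65×1293
  = 667455
Sum of weights = 61 + 1241 + 1235 + 462 + 558 + 389 + 1293 = 5239
Weighted mean = 667455 / 5239 = 127.40122

127.4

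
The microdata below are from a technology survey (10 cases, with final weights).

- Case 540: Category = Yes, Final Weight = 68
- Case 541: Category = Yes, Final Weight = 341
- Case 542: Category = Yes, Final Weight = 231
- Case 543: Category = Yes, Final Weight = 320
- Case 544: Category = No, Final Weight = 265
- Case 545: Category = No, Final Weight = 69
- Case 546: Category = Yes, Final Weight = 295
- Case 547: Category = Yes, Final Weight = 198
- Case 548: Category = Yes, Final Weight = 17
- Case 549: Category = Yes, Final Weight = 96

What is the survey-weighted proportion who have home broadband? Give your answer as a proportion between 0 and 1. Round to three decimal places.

Sum of weights for 'Yes' = 68 + 341 + 231 + 320 + 295 + 198 + 17 + 96 = 1566
Total weight = 68 + 341 + 231 + 320 + 265 + 69 + 295 + 198 + 17 + 96 = 1900
Weighted proportion = 1566 / 1900 = 0.82421053

0.824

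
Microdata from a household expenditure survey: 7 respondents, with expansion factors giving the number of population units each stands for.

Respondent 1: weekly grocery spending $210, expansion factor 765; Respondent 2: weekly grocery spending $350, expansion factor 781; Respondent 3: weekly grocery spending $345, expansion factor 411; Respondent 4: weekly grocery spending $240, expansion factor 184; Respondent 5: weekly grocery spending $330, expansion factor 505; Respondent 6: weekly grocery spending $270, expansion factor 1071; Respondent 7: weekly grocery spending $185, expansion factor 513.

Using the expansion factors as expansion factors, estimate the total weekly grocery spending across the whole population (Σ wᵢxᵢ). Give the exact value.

Weighted total = 210×765 + 350×781 + 345×411 + 240×184 + 330×505 + 270×1071 + 185×513
  = 160650 + 273350 + 141795 + 44160 + 166650 + 289170 + 94905 = 1170680

1170680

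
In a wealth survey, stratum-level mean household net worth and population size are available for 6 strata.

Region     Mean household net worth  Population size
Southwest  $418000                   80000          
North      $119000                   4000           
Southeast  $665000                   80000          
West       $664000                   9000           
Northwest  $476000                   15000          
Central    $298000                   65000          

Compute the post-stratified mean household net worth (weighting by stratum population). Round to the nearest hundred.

472700

Σ Nₕ·x̄ₕ = 119602000000
Σ Nₕ = 80000 + 4000 + 80000 + 9000 + 15000 + 65000 = 253000
Overall mean = 119602000000 / 253000 = 472735.18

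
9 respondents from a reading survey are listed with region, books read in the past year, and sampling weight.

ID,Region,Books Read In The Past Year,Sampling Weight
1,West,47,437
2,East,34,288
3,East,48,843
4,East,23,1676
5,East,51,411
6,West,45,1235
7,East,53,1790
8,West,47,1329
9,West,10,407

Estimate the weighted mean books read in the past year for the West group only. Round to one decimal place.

41.9

West rows: 1, 6, 8, 9
Weighted sum = 47×437 + 45×1235 + 47×1329 + 10×407
  = 20539 + 55575 + 62463 + 4070 = 142647
Sum of weights = 3408
Weighted mean = 142647 / 3408 = 41.856514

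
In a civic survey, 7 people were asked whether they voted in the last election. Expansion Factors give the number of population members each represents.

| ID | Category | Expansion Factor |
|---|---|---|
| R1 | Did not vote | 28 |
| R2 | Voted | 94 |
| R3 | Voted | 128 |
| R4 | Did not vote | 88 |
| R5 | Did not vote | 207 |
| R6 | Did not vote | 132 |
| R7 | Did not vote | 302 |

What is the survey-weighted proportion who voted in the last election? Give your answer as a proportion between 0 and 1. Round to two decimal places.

Sum of weights for 'Voted' = 94 + 128 = 222
Total weight = 28 + 94 + 128 + 88 + 207 + 132 + 302 = 979
Weighted proportion = 222 / 979 = 0.226762

0.23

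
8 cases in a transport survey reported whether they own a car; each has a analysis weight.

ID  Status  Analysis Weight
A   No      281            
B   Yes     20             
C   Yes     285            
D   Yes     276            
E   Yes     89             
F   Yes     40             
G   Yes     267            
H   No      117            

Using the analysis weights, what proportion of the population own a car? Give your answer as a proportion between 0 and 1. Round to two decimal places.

Sum of weights for 'Yes' = 20 + 285 + 276 + 89 + 40 + 267 = 977
Total weight = 1375
Weighted proportion = 977 / 1375 = 0.71054545

0.71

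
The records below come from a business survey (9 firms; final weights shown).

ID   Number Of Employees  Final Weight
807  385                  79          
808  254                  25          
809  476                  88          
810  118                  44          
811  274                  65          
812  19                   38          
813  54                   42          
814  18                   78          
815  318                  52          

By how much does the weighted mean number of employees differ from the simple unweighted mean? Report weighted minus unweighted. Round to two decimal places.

27.00

Unweighted sum = 385 + 254 + 476 + 118 + 274 + 19 + 54 + 18 + 318 = 1916
Unweighted mean = 1916 / 9 = 212.88889
Weighted sum = 385×79 + 254×25 + 476×88 + 118×44 + 274×65 + 19×38 + 54×42 + 18×78 + 318×52
  = 30415 + 6350 + 41888 + 5192 + 17810 + 722 + 2268 + 1404 + 16536 = 122585
Sum of weights = 79 + 25 + 88 + 44 + 65 + 38 + 42 + 78 + 52 = 511
Weighted mean = 122585 / 511 = 239.89237
Difference (weighted minus unweighted) = 27.003479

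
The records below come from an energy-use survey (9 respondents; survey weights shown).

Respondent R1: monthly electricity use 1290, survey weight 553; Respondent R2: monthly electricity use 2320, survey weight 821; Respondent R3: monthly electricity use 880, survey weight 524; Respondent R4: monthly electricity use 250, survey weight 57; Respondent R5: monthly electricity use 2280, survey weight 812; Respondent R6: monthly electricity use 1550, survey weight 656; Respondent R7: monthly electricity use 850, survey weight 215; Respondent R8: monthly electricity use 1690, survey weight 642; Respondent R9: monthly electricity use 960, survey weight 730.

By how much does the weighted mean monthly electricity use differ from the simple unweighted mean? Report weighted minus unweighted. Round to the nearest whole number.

Unweighted sum = 12070
Unweighted mean = 12070 / 9 = 1341.1111
Weighted sum = 1290×553 + 2320×821 + 880×524 + 250×57 + 2280×812 + 1550×656 + 850×215 + 1690×642 + 960×730
  = 713370 + 1904720 + 461120 + 14250 + 1851360 + 1016800 + 182750 + 1084980 + 700800 = 7930150
Sum of weights = 553 + 821 + 524 + 57 + 812 + 656 + 215 + 642 + 730 = 5010
Weighted mean = 7930150 / 5010 = 1582.8643
Difference (weighted minus unweighted) = 241.75316

242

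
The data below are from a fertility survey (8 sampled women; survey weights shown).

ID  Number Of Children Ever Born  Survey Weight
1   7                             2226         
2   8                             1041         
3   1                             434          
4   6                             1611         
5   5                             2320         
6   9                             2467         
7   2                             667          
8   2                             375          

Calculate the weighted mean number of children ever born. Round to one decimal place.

6.3

Weighted sum = 7×2226 + 8×1041 + 1×434 + 6×1611 + 5×2320 + 9×2467 + 2×667 + 2×375
  = 69897
Sum of weights = 11141
Weighted mean = 69897 / 11141 = 6.2738533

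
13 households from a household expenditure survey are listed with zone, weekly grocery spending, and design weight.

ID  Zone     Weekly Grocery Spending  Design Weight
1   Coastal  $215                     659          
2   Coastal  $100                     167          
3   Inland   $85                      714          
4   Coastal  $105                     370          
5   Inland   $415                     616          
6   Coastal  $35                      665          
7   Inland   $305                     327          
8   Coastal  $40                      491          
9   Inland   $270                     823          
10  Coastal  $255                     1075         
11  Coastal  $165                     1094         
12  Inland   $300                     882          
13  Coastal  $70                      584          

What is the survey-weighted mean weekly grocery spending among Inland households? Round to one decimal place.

268.6

Inland rows: 3, 5, 7, 9, 12
Weighted sum = 85×714 + 415×616 + 305×327 + 270×823 + 300×882
  = 60690 + 255640 + 99735 + 222210 + 264600 = 902875
Sum of weights = 714 + 616 + 327 + 823 + 882 = 3362
Weighted mean = 902875 / 3362 = 268.55294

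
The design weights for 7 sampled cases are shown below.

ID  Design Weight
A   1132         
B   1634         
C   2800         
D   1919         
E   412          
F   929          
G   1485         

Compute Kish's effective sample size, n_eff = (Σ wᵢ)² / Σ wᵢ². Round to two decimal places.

Σ wᵢ = 1132 + 1634 + 2800 + 1919 + 412 + 929 + 1485 = 10311
Σ wᵢ² = 1281424 + 2669956 + 7840000 + 3682561 + 169744 + 863041 + 2205225 = 18711951
n_eff = 10311² / 18711951 = 106316721 / 18711951 = 5.681755

5.68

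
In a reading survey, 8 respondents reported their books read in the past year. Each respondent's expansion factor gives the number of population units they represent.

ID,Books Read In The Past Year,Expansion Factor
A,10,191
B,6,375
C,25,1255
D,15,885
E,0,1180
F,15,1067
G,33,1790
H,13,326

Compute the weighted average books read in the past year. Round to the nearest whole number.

18

Weighted sum = 128123
Sum of weights = 191 + 375 + 1255 + 885 + 1180 + 1067 + 1790 + 326 = 7069
Weighted mean = 128123 / 7069 = 18.124629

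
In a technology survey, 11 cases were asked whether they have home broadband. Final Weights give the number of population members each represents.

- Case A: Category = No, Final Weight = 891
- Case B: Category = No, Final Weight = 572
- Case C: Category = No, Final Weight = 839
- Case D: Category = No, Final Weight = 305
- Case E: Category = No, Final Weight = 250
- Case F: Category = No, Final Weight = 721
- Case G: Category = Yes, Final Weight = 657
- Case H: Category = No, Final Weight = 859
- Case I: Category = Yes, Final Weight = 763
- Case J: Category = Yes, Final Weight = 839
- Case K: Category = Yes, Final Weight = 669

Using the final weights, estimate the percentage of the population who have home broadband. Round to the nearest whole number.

40

Sum of weights for 'Yes' = 657 + 763 + 839 + 669 = 2928
Total weight = 891 + 572 + 839 + 305 + 250 + 721 + 657 + 859 + 763 + 839 + 669 = 7365
Weighted proportion = 2928 / 7365 = 0.39755601 → 39.755601%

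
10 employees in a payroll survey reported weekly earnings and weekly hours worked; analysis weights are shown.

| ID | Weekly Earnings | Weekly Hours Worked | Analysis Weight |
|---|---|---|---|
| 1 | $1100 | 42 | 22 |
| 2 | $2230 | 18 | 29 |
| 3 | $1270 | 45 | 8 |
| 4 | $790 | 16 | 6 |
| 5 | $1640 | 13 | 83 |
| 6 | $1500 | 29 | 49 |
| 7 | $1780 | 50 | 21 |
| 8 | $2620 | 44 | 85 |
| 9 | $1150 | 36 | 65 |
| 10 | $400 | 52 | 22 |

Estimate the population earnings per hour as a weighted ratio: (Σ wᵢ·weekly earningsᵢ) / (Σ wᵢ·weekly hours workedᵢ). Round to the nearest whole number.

52

Σ wᵢ·y = 657020
Σ wᵢ·x = 42×22 + 18×29 + 45×8 + 16×6 + 13×83 + 29×49 + 50×21 + 44×85 + 36×65 + 52×22
  = 924 + 522 + 360 + 96 + 1079 + 1421 + 1050 + 3740 + 2340 + 1144 = 12676
Ratio = 657020 / 12676 = 51.831808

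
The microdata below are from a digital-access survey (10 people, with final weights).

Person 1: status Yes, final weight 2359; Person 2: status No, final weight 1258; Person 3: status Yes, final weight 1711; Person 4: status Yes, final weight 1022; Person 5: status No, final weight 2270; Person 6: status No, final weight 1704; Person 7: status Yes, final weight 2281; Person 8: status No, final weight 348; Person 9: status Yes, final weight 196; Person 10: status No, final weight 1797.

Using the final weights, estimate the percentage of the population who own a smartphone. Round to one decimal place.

50.6

Sum of weights for 'Yes' = 2359 + 1711 + 1022 + 2281 + 196 = 7569
Total weight = 2359 + 1258 + 1711 + 1022 + 2270 + 1704 + 2281 + 348 + 196 + 1797 = 14946
Weighted proportion = 7569 / 14946 = 0.50642312 → 50.642312%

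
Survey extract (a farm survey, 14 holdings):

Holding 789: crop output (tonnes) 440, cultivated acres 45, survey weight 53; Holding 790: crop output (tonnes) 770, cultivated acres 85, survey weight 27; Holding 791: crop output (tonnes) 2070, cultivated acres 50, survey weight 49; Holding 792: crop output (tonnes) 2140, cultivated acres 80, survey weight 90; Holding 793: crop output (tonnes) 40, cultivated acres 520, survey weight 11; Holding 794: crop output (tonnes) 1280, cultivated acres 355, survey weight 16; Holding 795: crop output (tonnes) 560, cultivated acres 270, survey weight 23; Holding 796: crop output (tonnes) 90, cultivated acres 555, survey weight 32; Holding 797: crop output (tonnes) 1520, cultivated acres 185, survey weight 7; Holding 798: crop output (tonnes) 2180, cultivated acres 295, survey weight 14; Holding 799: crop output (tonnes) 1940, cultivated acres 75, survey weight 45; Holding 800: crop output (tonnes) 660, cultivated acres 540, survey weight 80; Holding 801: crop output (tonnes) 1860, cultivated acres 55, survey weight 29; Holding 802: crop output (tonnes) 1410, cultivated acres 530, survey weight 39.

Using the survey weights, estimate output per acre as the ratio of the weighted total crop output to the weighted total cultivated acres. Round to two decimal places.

5.36

Σ wᵢ·y = 665010
Σ wᵢ·x = 123965
Ratio = 665010 / 123965 = 5.364498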